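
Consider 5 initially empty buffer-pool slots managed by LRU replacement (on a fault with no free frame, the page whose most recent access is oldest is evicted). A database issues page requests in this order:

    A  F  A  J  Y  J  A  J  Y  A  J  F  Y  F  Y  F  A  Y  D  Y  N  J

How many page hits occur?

A -> fault, frames [A]
F -> fault, frames [A, F]
A -> hit
J -> fault, frames [F, A, J]
Y -> fault, frames [F, A, J, Y]
J -> hit
A -> hit
J -> hit
Y -> hit
A -> hit
J -> hit
F -> hit
Y -> hit
F -> hit
Y -> hit
F -> hit
A -> hit
Y -> hit
D -> fault, frames [J, F, A, Y, D]
Y -> hit
N -> fault, evict J, frames [F, A, D, Y, N]
J -> fault, evict F, frames [A, D, Y, N, J]
Hits: 15.

15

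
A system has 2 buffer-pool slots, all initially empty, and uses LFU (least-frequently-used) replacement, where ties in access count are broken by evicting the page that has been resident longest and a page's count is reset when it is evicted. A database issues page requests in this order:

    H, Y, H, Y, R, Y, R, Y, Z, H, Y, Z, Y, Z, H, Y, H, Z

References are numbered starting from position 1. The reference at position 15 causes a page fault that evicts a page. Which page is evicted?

Z

pos 1: H → miss, frames {H}
pos 2: Y → miss, frames {H,Y}
pos 3: H → hit
pos 4: Y → hit
pos 5: R → miss, evict H, frames {Y,R}
pos 6: Y → hit
pos 7: R → hit
pos 8: Y → hit
pos 9: Z → miss, evict R, frames {Y,Z}
pos 10: H → miss, evict Z, frames {Y,H}
pos 11: Y → hit
pos 12: Z → miss, evict H, frames {Y,Z}
pos 13: Y → hit
pos 14: Z → hit
pos 15: H → miss, evict Z, frames {Y,H}
At position 15, page Z is evicted.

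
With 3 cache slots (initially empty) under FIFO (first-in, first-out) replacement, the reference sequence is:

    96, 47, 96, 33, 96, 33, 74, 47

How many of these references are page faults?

4

96 → miss, frames (96)
47 → miss, frames (96 47)
96 → hit
33 → miss, frames (96 47 33)
96 → hit
33 → hit
74 → miss, evict 96, frames (47 33 74)
47 → hit
Page faults: 4.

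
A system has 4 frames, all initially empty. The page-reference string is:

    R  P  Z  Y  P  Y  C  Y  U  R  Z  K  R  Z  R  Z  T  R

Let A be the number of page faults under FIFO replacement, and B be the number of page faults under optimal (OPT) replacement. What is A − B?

2

Under FIFO: F F F F . . F . F F F F . . . . F . → 10 faults.
Under OPT: F F F F . . F . F . . F . . . . F . → 8 faults.
A − B = 10 − 8 = 2.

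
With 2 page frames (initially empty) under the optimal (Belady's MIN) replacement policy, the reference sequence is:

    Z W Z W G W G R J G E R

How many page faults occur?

7

Z: fault, frames (Z)
W: fault, frames (Z W)
Z: hit
W: hit
G: fault, evict Z, frames (W G)
W: hit
G: hit
R: fault, evict W, frames (G R)
J: fault, evict R, frames (G J)
G: hit
E: fault, evict J, frames (G E)
R: fault, evict E, frames (G R)
Page faults: 7.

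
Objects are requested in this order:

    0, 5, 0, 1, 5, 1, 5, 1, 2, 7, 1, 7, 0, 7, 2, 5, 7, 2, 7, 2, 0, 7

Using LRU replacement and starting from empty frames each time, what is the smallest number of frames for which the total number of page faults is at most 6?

f=1: 22 faults
f=2: 14 faults
f=3: 9 faults
f=4: 7 faults
f=5: 5 faults
Smallest f with faults ≤ 6 is 5.

5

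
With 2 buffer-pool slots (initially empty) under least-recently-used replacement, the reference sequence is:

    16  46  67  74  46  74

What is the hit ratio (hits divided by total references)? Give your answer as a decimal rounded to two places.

0.17

16 -> fault, frames {16}
46 -> fault, frames {16,46}
67 -> fault, evict 16, frames {46,67}
74 -> fault, evict 46, frames {67,74}
46 -> fault, evict 67, frames {74,46}
74 -> hit
Hits: 1 of 6 references → 1/6 = 0.1667.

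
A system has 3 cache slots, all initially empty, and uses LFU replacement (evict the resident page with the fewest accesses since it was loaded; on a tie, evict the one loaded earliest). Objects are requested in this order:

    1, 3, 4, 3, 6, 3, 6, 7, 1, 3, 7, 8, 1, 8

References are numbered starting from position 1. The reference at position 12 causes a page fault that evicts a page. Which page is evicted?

7

pos 1: 1 -> fault, frames (1)
pos 2: 3 -> fault, frames (1 3)
pos 3: 4 -> fault, frames (1 3 4)
pos 4: 3 -> hit
pos 5: 6 -> fault, evict 1, frames (3 4 6)
pos 6: 3 -> hit
pos 7: 6 -> hit
pos 8: 7 -> fault, evict 4, frames (3 6 7)
pos 9: 1 -> fault, evict 7, frames (3 6 1)
pos 10: 3 -> hit
pos 11: 7 -> fault, evict 1, frames (3 6 7)
pos 12: 8 -> fault, evict 7, frames (3 6 8)
At position 12, page 7 is evicted.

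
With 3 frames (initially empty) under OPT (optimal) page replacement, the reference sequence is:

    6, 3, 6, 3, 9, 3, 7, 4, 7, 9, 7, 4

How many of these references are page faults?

5

6: miss, frames (6)
3: miss, frames (6 3)
6: hit
3: hit
9: miss, frames (6 3 9)
3: hit
7: miss, evict 3, frames (6 9 7)
4: miss, evict 6, frames (9 7 4)
7: hit
9: hit
7: hit
4: hit
Page faults: 5.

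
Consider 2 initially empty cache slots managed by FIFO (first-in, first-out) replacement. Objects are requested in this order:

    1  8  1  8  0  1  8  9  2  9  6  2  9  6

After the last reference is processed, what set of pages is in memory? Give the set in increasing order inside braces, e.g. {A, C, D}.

1 → miss, frames {1}
8 → miss, frames {1,8}
1 → hit
8 → hit
0 → miss, evict 1, frames {8,0}
1 → miss, evict 8, frames {0,1}
8 → miss, evict 0, frames {1,8}
9 → miss, evict 1, frames {8,9}
2 → miss, evict 8, frames {9,2}
9 → hit
6 → miss, evict 9, frames {2,6}
2 → hit
9 → miss, evict 2, frames {6,9}
6 → hit

{6, 9}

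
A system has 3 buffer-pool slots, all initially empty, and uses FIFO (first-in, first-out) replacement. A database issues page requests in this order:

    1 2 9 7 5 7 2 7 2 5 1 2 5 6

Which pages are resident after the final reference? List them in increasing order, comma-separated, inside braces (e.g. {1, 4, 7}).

{1, 2, 6}

1 -> miss, frames [1]
2 -> miss, frames [1, 2]
9 -> miss, frames [1, 2, 9]
7 -> miss, evict 1, frames [2, 9, 7]
5 -> miss, evict 2, frames [9, 7, 5]
7 -> hit
2 -> miss, evict 9, frames [7, 5, 2]
7 -> hit
2 -> hit
5 -> hit
1 -> miss, evict 7, frames [5, 2, 1]
2 -> hit
5 -> hit
6 -> miss, evict 5, frames [2, 1, 6]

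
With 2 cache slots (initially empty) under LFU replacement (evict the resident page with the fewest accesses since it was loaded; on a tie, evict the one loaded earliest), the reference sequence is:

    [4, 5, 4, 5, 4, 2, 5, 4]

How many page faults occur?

4 -> fault, frames [4]
5 -> fault, frames [4, 5]
4 -> hit
5 -> hit
4 -> hit
2 -> fault, evict 5, frames [4, 2]
5 -> fault, evict 2, frames [4, 5]
4 -> hit
Page faults: 4.

4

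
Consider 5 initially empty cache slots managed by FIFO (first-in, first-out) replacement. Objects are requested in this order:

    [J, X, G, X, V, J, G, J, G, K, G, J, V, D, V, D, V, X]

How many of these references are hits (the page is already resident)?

12

J -> fault, frames [J]
X -> fault, frames [J, X]
G -> fault, frames [J, X, G]
X -> hit
V -> fault, frames [J, X, G, V]
J -> hit
G -> hit
J -> hit
G -> hit
K -> fault, frames [J, X, G, V, K]
G -> hit
J -> hit
V -> hit
D -> fault, evict J, frames [X, G, V, K, D]
V -> hit
D -> hit
V -> hit
X -> hit
Hits: 12.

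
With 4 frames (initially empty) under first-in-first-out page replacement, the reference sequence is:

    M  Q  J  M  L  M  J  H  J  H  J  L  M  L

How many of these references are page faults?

M: miss, frames {M}
Q: miss, frames {M,Q}
J: miss, frames {M,Q,J}
M: hit
L: miss, frames {M,Q,J,L}
M: hit
J: hit
H: miss, evict M, frames {Q,J,L,H}
J: hit
H: hit
J: hit
L: hit
M: miss, evict Q, frames {J,L,H,M}
L: hit
Page faults: 6.

6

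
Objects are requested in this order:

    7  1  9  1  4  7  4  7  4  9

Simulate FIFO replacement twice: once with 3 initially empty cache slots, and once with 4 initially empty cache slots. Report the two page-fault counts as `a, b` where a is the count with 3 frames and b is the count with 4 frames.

5, 4

3 frames: F F F . F F . . . . → 5 faults.
4 frames: F F F . F . . . . . → 4 faults.
4 < 5: adding a frame reduced faults, as is typical.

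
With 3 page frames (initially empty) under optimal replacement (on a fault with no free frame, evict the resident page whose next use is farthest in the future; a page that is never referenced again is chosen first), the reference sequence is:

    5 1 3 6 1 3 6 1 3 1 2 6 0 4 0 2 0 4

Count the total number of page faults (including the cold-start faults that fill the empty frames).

5 -> fault, frames [5]
1 -> fault, frames [5, 1]
3 -> fault, frames [5, 1, 3]
6 -> fault, evict 5, frames [1, 3, 6]
1 -> hit
3 -> hit
6 -> hit
1 -> hit
3 -> hit
1 -> hit
2 -> fault, evict 3, frames [1, 6, 2]
6 -> hit
0 -> fault, evict 6, frames [1, 2, 0]
4 -> fault, evict 1, frames [2, 0, 4]
0 -> hit
2 -> hit
0 -> hit
4 -> hit
Page faults: 7.

7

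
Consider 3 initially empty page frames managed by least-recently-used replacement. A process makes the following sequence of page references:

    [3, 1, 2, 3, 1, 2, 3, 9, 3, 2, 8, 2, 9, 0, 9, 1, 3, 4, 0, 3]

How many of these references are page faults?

3 -> fault, frames {3}
1 -> fault, frames {3,1}
2 -> fault, frames {3,1,2}
3 -> hit
1 -> hit
2 -> hit
3 -> hit
9 -> fault, evict 1, frames {2,3,9}
3 -> hit
2 -> hit
8 -> fault, evict 9, frames {3,2,8}
2 -> hit
9 -> fault, evict 3, frames {8,2,9}
0 -> fault, evict 8, frames {2,9,0}
9 -> hit
1 -> fault, evict 2, frames {0,9,1}
3 -> fault, evict 0, frames {9,1,3}
4 -> fault, evict 9, frames {1,3,4}
0 -> fault, evict 1, frames {3,4,0}
3 -> hit
Page faults: 11.

11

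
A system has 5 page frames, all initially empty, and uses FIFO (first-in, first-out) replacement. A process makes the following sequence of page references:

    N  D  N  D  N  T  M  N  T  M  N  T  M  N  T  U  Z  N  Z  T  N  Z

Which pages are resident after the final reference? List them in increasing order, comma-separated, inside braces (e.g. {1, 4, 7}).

{M, N, T, U, Z}

N → miss, frames [N]
D → miss, frames [N, D]
N → hit
D → hit
N → hit
T → miss, frames [N, D, T]
M → miss, frames [N, D, T, M]
N → hit
T → hit
M → hit
N → hit
T → hit
M → hit
N → hit
T → hit
U → miss, frames [N, D, T, M, U]
Z → miss, evict N, frames [D, T, M, U, Z]
N → miss, evict D, frames [T, M, U, Z, N]
Z → hit
T → hit
N → hit
Z → hit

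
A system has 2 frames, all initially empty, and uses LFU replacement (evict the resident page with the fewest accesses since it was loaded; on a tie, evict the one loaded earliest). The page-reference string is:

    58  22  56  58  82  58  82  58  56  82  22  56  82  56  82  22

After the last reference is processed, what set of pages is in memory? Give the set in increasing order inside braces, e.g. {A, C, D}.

58 → miss, frames [58]
22 → miss, frames [58, 22]
56 → miss, evict 58, frames [22, 56]
58 → miss, evict 22, frames [56, 58]
82 → miss, evict 56, frames [58, 82]
58 → hit
82 → hit
58 → hit
56 → miss, evict 82, frames [58, 56]
82 → miss, evict 56, frames [58, 82]
22 → miss, evict 82, frames [58, 22]
56 → miss, evict 22, frames [58, 56]
82 → miss, evict 56, frames [58, 82]
56 → miss, evict 82, frames [58, 56]
82 → miss, evict 56, frames [58, 82]
22 → miss, evict 82, frames [58, 22]

{22, 58}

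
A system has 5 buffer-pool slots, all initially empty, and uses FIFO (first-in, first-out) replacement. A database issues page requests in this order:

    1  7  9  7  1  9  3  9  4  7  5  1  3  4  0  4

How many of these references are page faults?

1 → fault, frames [1]
7 → fault, frames [1, 7]
9 → fault, frames [1, 7, 9]
7 → hit
1 → hit
9 → hit
3 → fault, frames [1, 7, 9, 3]
9 → hit
4 → fault, frames [1, 7, 9, 3, 4]
7 → hit
5 → fault, evict 1, frames [7, 9, 3, 4, 5]
1 → fault, evict 7, frames [9, 3, 4, 5, 1]
3 → hit
4 → hit
0 → fault, evict 9, frames [3, 4, 5, 1, 0]
4 → hit
Page faults: 8.

8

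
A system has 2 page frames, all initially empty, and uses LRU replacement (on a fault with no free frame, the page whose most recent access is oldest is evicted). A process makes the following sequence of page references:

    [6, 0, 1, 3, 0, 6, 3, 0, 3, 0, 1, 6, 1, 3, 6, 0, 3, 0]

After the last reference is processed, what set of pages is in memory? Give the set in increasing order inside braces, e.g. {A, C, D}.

{0, 3}

6 → miss, frames [6]
0 → miss, frames [6, 0]
1 → miss, evict 6, frames [0, 1]
3 → miss, evict 0, frames [1, 3]
0 → miss, evict 1, frames [3, 0]
6 → miss, evict 3, frames [0, 6]
3 → miss, evict 0, frames [6, 3]
0 → miss, evict 6, frames [3, 0]
3 → hit
0 → hit
1 → miss, evict 3, frames [0, 1]
6 → miss, evict 0, frames [1, 6]
1 → hit
3 → miss, evict 6, frames [1, 3]
6 → miss, evict 1, frames [3, 6]
0 → miss, evict 3, frames [6, 0]
3 → miss, evict 6, frames [0, 3]
0 → hit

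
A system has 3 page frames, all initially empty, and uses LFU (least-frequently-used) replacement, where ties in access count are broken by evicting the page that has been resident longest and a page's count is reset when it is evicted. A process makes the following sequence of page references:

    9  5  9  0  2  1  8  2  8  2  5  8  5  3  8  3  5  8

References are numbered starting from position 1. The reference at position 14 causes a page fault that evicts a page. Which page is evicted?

pos 1: 9: miss, frames [9]
pos 2: 5: miss, frames [9, 5]
pos 3: 9: hit
pos 4: 0: miss, frames [9, 5, 0]
pos 5: 2: miss, evict 5, frames [9, 0, 2]
pos 6: 1: miss, evict 0, frames [9, 2, 1]
pos 7: 8: miss, evict 2, frames [9, 1, 8]
pos 8: 2: miss, evict 1, frames [9, 8, 2]
pos 9: 8: hit
pos 10: 2: hit
pos 11: 5: miss, evict 9, frames [8, 2, 5]
pos 12: 8: hit
pos 13: 5: hit
pos 14: 3: miss, evict 2, frames [8, 5, 3]
At position 14, page 2 is evicted.

2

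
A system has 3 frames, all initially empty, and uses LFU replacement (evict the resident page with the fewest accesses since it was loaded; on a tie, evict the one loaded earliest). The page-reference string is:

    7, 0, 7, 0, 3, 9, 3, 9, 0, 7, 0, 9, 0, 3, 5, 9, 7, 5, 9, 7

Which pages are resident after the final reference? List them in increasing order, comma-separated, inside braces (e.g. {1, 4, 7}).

7 -> miss, frames [7]
0 -> miss, frames [7, 0]
7 -> hit
0 -> hit
3 -> miss, frames [7, 0, 3]
9 -> miss, evict 3, frames [7, 0, 9]
3 -> miss, evict 9, frames [7, 0, 3]
9 -> miss, evict 3, frames [7, 0, 9]
0 -> hit
7 -> hit
0 -> hit
9 -> hit
0 -> hit
3 -> miss, evict 9, frames [7, 0, 3]
5 -> miss, evict 3, frames [7, 0, 5]
9 -> miss, evict 5, frames [7, 0, 9]
7 -> hit
5 -> miss, evict 9, frames [7, 0, 5]
9 -> miss, evict 5, frames [7, 0, 9]
7 -> hit

{0, 7, 9}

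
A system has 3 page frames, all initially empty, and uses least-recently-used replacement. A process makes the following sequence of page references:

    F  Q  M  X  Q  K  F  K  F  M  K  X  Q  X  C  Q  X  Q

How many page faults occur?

F: fault, frames {F}
Q: fault, frames {F,Q}
M: fault, frames {F,Q,M}
X: fault, evict F, frames {Q,M,X}
Q: hit
K: fault, evict M, frames {X,Q,K}
F: fault, evict X, frames {Q,K,F}
K: hit
F: hit
M: fault, evict Q, frames {K,F,M}
K: hit
X: fault, evict F, frames {M,K,X}
Q: fault, evict M, frames {K,X,Q}
X: hit
C: fault, evict K, frames {Q,X,C}
Q: hit
X: hit
Q: hit
Page faults: 10.

10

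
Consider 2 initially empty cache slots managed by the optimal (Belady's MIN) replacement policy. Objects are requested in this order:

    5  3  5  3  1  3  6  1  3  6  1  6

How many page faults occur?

6

5: fault, frames {5}
3: fault, frames {5,3}
5: hit
3: hit
1: fault, evict 5, frames {3,1}
3: hit
6: fault, evict 3, frames {1,6}
1: hit
3: fault, evict 1, frames {6,3}
6: hit
1: fault, evict 3, frames {6,1}
6: hit
Page faults: 6.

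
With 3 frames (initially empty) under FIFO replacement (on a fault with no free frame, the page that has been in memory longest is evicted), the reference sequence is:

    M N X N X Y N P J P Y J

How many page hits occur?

6

M -> fault, frames {M}
N -> fault, frames {M,N}
X -> fault, frames {M,N,X}
N -> hit
X -> hit
Y -> fault, evict M, frames {N,X,Y}
N -> hit
P -> fault, evict N, frames {X,Y,P}
J -> fault, evict X, frames {Y,P,J}
P -> hit
Y -> hit
J -> hit
Hits: 6.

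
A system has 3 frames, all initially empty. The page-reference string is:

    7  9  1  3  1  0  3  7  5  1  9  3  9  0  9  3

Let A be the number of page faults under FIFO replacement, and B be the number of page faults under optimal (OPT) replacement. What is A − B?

3

Under FIFO: F F F F . F . F F F F F . F . . → 11 faults.
Under OPT: F F F F . F . . F F F . . . . . → 8 faults.
A − B = 11 − 8 = 3.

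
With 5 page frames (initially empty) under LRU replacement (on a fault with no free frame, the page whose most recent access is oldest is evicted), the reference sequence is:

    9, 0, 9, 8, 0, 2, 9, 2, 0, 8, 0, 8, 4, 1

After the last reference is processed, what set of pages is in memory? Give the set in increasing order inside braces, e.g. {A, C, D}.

{0, 1, 2, 4, 8}

9: miss, frames {9}
0: miss, frames {9,0}
9: hit
8: miss, frames {0,9,8}
0: hit
2: miss, frames {9,8,0,2}
9: hit
2: hit
0: hit
8: hit
0: hit
8: hit
4: miss, frames {9,2,0,8,4}
1: miss, evict 9, frames {2,0,8,4,1}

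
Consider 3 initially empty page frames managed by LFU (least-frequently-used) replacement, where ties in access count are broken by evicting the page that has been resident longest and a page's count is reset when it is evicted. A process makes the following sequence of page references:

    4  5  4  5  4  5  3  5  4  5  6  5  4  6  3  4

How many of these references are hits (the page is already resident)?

4: miss, frames {4}
5: miss, frames {4,5}
4: hit
5: hit
4: hit
5: hit
3: miss, frames {4,5,3}
5: hit
4: hit
5: hit
6: miss, evict 3, frames {4,5,6}
5: hit
4: hit
6: hit
3: miss, evict 6, frames {4,5,3}
4: hit
Hits: 11.

11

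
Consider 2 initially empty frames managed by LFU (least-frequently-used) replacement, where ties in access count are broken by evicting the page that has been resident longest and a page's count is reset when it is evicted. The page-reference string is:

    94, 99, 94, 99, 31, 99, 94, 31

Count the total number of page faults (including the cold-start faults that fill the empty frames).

94 → miss, frames [94]
99 → miss, frames [94, 99]
94 → hit
99 → hit
31 → miss, evict 94, frames [99, 31]
99 → hit
94 → miss, evict 31, frames [99, 94]
31 → miss, evict 94, frames [99, 31]
Page faults: 5.

5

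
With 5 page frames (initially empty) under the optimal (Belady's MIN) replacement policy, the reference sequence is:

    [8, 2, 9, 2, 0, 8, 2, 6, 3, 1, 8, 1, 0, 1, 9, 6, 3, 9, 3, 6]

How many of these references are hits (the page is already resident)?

8 -> miss, frames (8)
2 -> miss, frames (8 2)
9 -> miss, frames (8 2 9)
2 -> hit
0 -> miss, frames (8 2 9 0)
8 -> hit
2 -> hit
6 -> miss, frames (8 2 9 0 6)
3 -> miss, evict 2, frames (8 9 0 6 3)
1 -> miss, evict 3, frames (8 9 0 6 1)
8 -> hit
1 -> hit
0 -> hit
1 -> hit
9 -> hit
6 -> hit
3 -> miss, evict 1, frames (8 9 0 6 3)
9 -> hit
3 -> hit
6 -> hit
Hits: 12.

12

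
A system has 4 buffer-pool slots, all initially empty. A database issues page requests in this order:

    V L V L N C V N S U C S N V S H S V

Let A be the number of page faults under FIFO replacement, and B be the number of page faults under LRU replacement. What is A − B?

Under FIFO: F F . . F F . . F F . . . F . F . . → 8 faults.
Under LRU: F F . . F F . . F F F . . F . F . . → 9 faults.
A − B = 8 − 9 = -1.

-1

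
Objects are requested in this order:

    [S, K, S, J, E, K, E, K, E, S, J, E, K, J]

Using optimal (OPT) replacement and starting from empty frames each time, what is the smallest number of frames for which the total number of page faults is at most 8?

2

f=1: 14 faults
f=2: 7 faults
f=3: 5 faults
f=4: 4 faults
Smallest f with faults ≤ 8 is 2.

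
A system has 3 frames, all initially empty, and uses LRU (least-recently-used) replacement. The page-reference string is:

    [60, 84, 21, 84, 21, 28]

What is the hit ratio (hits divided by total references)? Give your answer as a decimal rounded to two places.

60 -> miss, frames (60)
84 -> miss, frames (60 84)
21 -> miss, frames (60 84 21)
84 -> hit
21 -> hit
28 -> miss, evict 60, frames (84 21 28)
Hits: 2 of 6 references → 2/6 = 0.3333.

0.33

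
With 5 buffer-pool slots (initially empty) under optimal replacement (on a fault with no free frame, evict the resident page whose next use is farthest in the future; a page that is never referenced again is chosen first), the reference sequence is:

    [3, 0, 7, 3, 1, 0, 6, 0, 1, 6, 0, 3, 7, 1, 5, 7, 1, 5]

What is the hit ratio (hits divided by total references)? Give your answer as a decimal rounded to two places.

3 -> miss, frames {3}
0 -> miss, frames {3,0}
7 -> miss, frames {3,0,7}
3 -> hit
1 -> miss, frames {3,0,7,1}
0 -> hit
6 -> miss, frames {3,0,7,1,6}
0 -> hit
1 -> hit
6 -> hit
0 -> hit
3 -> hit
7 -> hit
1 -> hit
5 -> miss, evict 6, frames {3,0,7,1,5}
7 -> hit
1 -> hit
5 -> hit
Hits: 12 of 18 references → 12/18 = 0.6667.

0.67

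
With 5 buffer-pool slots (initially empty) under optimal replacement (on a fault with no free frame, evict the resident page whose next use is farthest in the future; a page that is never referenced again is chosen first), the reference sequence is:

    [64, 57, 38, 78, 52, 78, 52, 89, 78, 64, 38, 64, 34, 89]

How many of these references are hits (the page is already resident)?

7

64 → fault, frames [64]
57 → fault, frames [64, 57]
38 → fault, frames [64, 57, 38]
78 → fault, frames [64, 57, 38, 78]
52 → fault, frames [64, 57, 38, 78, 52]
78 → hit
52 → hit
89 → fault, evict 52, frames [64, 57, 38, 78, 89]
78 → hit
64 → hit
38 → hit
64 → hit
34 → fault, evict 78, frames [64, 57, 38, 89, 34]
89 → hit
Hits: 7.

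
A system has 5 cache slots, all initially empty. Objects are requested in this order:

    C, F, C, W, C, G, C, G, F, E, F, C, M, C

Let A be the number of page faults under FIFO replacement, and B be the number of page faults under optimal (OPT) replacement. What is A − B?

Under FIFO: F F . F . F . . . F . . F F → 7 faults.
Under OPT: F F . F . F . . . F . . F . → 6 faults.
A − B = 7 − 6 = 1.

1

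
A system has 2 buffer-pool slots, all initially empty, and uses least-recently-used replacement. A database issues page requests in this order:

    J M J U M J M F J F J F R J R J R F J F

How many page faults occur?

J: miss, frames (J)
M: miss, frames (J M)
J: hit
U: miss, evict M, frames (J U)
M: miss, evict J, frames (U M)
J: miss, evict U, frames (M J)
M: hit
F: miss, evict J, frames (M F)
J: miss, evict M, frames (F J)
F: hit
J: hit
F: hit
R: miss, evict J, frames (F R)
J: miss, evict F, frames (R J)
R: hit
J: hit
R: hit
F: miss, evict J, frames (R F)
J: miss, evict R, frames (F J)
F: hit
Page faults: 11.

11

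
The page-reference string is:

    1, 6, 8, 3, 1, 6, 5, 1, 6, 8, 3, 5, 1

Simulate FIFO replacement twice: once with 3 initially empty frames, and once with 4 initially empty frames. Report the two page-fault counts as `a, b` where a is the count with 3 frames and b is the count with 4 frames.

3 frames: F F F F F F F . . F F . F → 10 faults.
4 frames: F F F F . . F F F F F F F → 11 faults.
11 > 10: adding a frame increased faults — Belady's anomaly.

10, 11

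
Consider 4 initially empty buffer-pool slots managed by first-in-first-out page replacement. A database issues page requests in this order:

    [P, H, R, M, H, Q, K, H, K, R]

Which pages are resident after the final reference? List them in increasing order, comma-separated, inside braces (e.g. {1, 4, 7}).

{H, K, Q, R}

P → miss, frames (P)
H → miss, frames (P H)
R → miss, frames (P H R)
M → miss, frames (P H R M)
H → hit
Q → miss, evict P, frames (H R M Q)
K → miss, evict H, frames (R M Q K)
H → miss, evict R, frames (M Q K H)
K → hit
R → miss, evict M, frames (Q K H R)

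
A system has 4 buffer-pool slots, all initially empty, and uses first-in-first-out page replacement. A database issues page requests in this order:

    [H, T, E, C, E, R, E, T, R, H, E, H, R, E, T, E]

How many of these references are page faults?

8

H: fault, frames [H]
T: fault, frames [H, T]
E: fault, frames [H, T, E]
C: fault, frames [H, T, E, C]
E: hit
R: fault, evict H, frames [T, E, C, R]
E: hit
T: hit
R: hit
H: fault, evict T, frames [E, C, R, H]
E: hit
H: hit
R: hit
E: hit
T: fault, evict E, frames [C, R, H, T]
E: fault, evict C, frames [R, H, T, E]
Page faults: 8.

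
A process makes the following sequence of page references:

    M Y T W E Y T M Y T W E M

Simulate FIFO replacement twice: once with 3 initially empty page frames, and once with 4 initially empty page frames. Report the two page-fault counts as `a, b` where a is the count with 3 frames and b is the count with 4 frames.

10, 11

3 frames: F F F F F F F F . . F F . → 10 faults.
4 frames: F F F F F . . F F F F F F → 11 faults.
11 > 10: adding a frame increased faults — Belady's anomaly.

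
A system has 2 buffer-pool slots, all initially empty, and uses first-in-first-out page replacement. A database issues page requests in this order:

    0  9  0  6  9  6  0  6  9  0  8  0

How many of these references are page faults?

0: miss, frames [0]
9: miss, frames [0, 9]
0: hit
6: miss, evict 0, frames [9, 6]
9: hit
6: hit
0: miss, evict 9, frames [6, 0]
6: hit
9: miss, evict 6, frames [0, 9]
0: hit
8: miss, evict 0, frames [9, 8]
0: miss, evict 9, frames [8, 0]
Page faults: 7.

7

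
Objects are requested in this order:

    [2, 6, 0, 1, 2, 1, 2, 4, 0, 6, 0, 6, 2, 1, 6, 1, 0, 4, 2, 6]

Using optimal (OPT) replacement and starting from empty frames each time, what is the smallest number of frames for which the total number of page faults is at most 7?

f=1: 20 faults
f=2: 12 faults
f=3: 9 faults
f=4: 7 faults
f=5: 5 faults
Smallest f with faults ≤ 7 is 4.

4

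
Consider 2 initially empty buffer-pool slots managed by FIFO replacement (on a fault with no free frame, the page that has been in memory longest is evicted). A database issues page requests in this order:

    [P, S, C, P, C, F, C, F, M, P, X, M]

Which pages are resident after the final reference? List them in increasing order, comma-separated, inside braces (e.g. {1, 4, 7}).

P: miss, frames {P}
S: miss, frames {P,S}
C: miss, evict P, frames {S,C}
P: miss, evict S, frames {C,P}
C: hit
F: miss, evict C, frames {P,F}
C: miss, evict P, frames {F,C}
F: hit
M: miss, evict F, frames {C,M}
P: miss, evict C, frames {M,P}
X: miss, evict M, frames {P,X}
M: miss, evict P, frames {X,M}

{M, X}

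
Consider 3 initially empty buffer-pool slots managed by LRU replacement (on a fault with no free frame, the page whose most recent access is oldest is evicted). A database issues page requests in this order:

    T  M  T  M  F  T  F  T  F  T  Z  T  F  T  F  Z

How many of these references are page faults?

T -> miss, frames (T)
M -> miss, frames (T M)
T -> hit
M -> hit
F -> miss, frames (T M F)
T -> hit
F -> hit
T -> hit
F -> hit
T -> hit
Z -> miss, evict M, frames (F T Z)
T -> hit
F -> hit
T -> hit
F -> hit
Z -> hit
Page faults: 4.

4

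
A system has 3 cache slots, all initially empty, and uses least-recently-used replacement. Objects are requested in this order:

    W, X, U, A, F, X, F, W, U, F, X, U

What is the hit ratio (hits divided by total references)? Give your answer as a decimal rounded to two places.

0.25

W -> miss, frames (W)
X -> miss, frames (W X)
U -> miss, frames (W X U)
A -> miss, evict W, frames (X U A)
F -> miss, evict X, frames (U A F)
X -> miss, evict U, frames (A F X)
F -> hit
W -> miss, evict A, frames (X F W)
U -> miss, evict X, frames (F W U)
F -> hit
X -> miss, evict W, frames (U F X)
U -> hit
Hits: 3 of 12 references → 3/12 = 0.2500.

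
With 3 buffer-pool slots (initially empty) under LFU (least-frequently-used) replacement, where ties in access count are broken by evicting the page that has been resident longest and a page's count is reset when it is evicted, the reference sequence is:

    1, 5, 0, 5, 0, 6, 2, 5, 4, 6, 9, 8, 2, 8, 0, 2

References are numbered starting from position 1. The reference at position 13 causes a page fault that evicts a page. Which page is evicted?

8

pos 1: 1 -> fault, frames (1)
pos 2: 5 -> fault, frames (1 5)
pos 3: 0 -> fault, frames (1 5 0)
pos 4: 5 -> hit
pos 5: 0 -> hit
pos 6: 6 -> fault, evict 1, frames (5 0 6)
pos 7: 2 -> fault, evict 6, frames (5 0 2)
pos 8: 5 -> hit
pos 9: 4 -> fault, evict 2, frames (5 0 4)
pos 10: 6 -> fault, evict 4, frames (5 0 6)
pos 11: 9 -> fault, evict 6, frames (5 0 9)
pos 12: 8 -> fault, evict 9, frames (5 0 8)
pos 13: 2 -> fault, evict 8, frames (5 0 2)
At position 13, page 8 is evicted.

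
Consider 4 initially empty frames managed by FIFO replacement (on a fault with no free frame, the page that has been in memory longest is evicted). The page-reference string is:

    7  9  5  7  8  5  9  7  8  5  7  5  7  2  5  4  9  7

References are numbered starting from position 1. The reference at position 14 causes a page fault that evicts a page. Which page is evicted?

pos 1: 7: fault, frames {7}
pos 2: 9: fault, frames {7,9}
pos 3: 5: fault, frames {7,9,5}
pos 4: 7: hit
pos 5: 8: fault, frames {7,9,5,8}
pos 6: 5: hit
pos 7: 9: hit
pos 8: 7: hit
pos 9: 8: hit
pos 10: 5: hit
pos 11: 7: hit
pos 12: 5: hit
pos 13: 7: hit
pos 14: 2: fault, evict 7, frames {9,5,8,2}
At position 14, page 7 is evicted.

7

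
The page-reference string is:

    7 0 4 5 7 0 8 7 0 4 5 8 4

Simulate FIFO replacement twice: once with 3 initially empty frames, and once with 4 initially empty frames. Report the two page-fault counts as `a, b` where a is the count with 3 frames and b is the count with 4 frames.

9, 10

3 frames: F F F F F F F . . F F . . → 9 faults.
4 frames: F F F F . . F F F F F F . → 10 faults.
10 > 9: adding a frame increased faults — Belady's anomaly.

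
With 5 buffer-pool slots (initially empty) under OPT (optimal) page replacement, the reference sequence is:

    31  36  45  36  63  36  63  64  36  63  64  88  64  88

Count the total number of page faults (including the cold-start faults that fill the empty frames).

31: miss, frames {31}
36: miss, frames {31,36}
45: miss, frames {31,36,45}
36: hit
63: miss, frames {31,36,45,63}
36: hit
63: hit
64: miss, frames {31,36,45,63,64}
36: hit
63: hit
64: hit
88: miss, evict 63, frames {31,36,45,64,88}
64: hit
88: hit
Page faults: 6.

6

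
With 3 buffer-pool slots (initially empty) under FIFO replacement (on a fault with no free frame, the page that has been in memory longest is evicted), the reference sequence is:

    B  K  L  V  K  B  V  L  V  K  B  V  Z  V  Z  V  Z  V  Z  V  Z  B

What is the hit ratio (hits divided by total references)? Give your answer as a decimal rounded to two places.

B → miss, frames [B]
K → miss, frames [B, K]
L → miss, frames [B, K, L]
V → miss, evict B, frames [K, L, V]
K → hit
B → miss, evict K, frames [L, V, B]
V → hit
L → hit
V → hit
K → miss, evict L, frames [V, B, K]
B → hit
V → hit
Z → miss, evict V, frames [B, K, Z]
V → miss, evict B, frames [K, Z, V]
Z → hit
V → hit
Z → hit
V → hit
Z → hit
V → hit
Z → hit
B → miss, evict K, frames [Z, V, B]
Hits: 13 of 22 references → 13/22 = 0.5909.

0.59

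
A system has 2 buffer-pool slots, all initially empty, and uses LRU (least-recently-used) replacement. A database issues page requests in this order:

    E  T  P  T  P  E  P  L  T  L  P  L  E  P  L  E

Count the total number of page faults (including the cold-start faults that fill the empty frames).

E -> miss, frames {E}
T -> miss, frames {E,T}
P -> miss, evict E, frames {T,P}
T -> hit
P -> hit
E -> miss, evict T, frames {P,E}
P -> hit
L -> miss, evict E, frames {P,L}
T -> miss, evict P, frames {L,T}
L -> hit
P -> miss, evict T, frames {L,P}
L -> hit
E -> miss, evict P, frames {L,E}
P -> miss, evict L, frames {E,P}
L -> miss, evict E, frames {P,L}
E -> miss, evict P, frames {L,E}
Page faults: 11.

11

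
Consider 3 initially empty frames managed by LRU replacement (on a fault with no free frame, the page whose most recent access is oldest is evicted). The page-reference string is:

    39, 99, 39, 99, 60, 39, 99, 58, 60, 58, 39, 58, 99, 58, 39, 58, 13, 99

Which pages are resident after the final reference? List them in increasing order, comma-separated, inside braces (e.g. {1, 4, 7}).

{13, 58, 99}

39 -> fault, frames [39]
99 -> fault, frames [39, 99]
39 -> hit
99 -> hit
60 -> fault, frames [39, 99, 60]
39 -> hit
99 -> hit
58 -> fault, evict 60, frames [39, 99, 58]
60 -> fault, evict 39, frames [99, 58, 60]
58 -> hit
39 -> fault, evict 99, frames [60, 58, 39]
58 -> hit
99 -> fault, evict 60, frames [39, 58, 99]
58 -> hit
39 -> hit
58 -> hit
13 -> fault, evict 99, frames [39, 58, 13]
99 -> fault, evict 39, frames [58, 13, 99]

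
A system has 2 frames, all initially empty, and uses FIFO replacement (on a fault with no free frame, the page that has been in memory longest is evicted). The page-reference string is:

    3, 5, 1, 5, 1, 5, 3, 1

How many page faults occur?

4

3 -> fault, frames [3]
5 -> fault, frames [3, 5]
1 -> fault, evict 3, frames [5, 1]
5 -> hit
1 -> hit
5 -> hit
3 -> fault, evict 5, frames [1, 3]
1 -> hit
Page faults: 4.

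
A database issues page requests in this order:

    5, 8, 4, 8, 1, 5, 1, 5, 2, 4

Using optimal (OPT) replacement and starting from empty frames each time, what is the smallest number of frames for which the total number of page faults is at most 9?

f=1: 10 faults
f=2: 7 faults
f=3: 5 faults
f=4: 5 faults
f=5: 5 faults
Smallest f with faults ≤ 9 is 2.

2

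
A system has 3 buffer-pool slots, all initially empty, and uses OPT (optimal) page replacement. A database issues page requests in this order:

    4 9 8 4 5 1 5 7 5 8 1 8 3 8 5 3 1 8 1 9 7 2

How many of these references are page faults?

12

4 -> miss, frames [4]
9 -> miss, frames [4, 9]
8 -> miss, frames [4, 9, 8]
4 -> hit
5 -> miss, evict 4, frames [9, 8, 5]
1 -> miss, evict 9, frames [8, 5, 1]
5 -> hit
7 -> miss, evict 1, frames [8, 5, 7]
5 -> hit
8 -> hit
1 -> miss, evict 7, frames [8, 5, 1]
8 -> hit
3 -> miss, evict 1, frames [8, 5, 3]
8 -> hit
5 -> hit
3 -> hit
1 -> miss, evict 3, frames [8, 5, 1]
8 -> hit
1 -> hit
9 -> miss, evict 1, frames [8, 5, 9]
7 -> miss, evict 9, frames [8, 5, 7]
2 -> miss, evict 7, frames [8, 5, 2]
Page faults: 12.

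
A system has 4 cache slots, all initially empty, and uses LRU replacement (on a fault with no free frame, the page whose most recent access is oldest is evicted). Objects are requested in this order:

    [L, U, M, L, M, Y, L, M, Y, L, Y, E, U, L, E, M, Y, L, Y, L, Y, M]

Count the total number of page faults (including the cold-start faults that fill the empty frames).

8

L: fault, frames (L)
U: fault, frames (L U)
M: fault, frames (L U M)
L: hit
M: hit
Y: fault, frames (U L M Y)
L: hit
M: hit
Y: hit
L: hit
Y: hit
E: fault, evict U, frames (M L Y E)
U: fault, evict M, frames (L Y E U)
L: hit
E: hit
M: fault, evict Y, frames (U L E M)
Y: fault, evict U, frames (L E M Y)
L: hit
Y: hit
L: hit
Y: hit
M: hit
Page faults: 8.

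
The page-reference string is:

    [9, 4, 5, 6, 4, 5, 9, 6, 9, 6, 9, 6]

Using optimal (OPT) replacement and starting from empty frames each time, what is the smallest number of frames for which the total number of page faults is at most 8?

f=1: 12 faults
f=2: 6 faults
f=3: 5 faults
f=4: 4 faults
Smallest f with faults ≤ 8 is 2.

2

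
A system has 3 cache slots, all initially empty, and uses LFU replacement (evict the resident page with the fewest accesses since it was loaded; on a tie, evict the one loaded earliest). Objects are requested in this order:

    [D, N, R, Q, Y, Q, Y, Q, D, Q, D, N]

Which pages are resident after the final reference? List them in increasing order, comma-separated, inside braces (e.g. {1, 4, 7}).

D -> miss, frames [D]
N -> miss, frames [D, N]
R -> miss, frames [D, N, R]
Q -> miss, evict D, frames [N, R, Q]
Y -> miss, evict N, frames [R, Q, Y]
Q -> hit
Y -> hit
Q -> hit
D -> miss, evict R, frames [Q, Y, D]
Q -> hit
D -> hit
N -> miss, evict Y, frames [Q, D, N]

{D, N, Q}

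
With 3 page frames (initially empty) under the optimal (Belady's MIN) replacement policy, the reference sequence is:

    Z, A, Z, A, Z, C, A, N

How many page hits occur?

4

Z -> fault, frames (Z)
A -> fault, frames (Z A)
Z -> hit
A -> hit
Z -> hit
C -> fault, frames (Z A C)
A -> hit
N -> fault, evict C, frames (Z A N)
Hits: 4.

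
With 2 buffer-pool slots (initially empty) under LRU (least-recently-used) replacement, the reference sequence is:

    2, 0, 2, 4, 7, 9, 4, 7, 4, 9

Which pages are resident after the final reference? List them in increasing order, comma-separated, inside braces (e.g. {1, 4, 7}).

{4, 9}

2: miss, frames {2}
0: miss, frames {2,0}
2: hit
4: miss, evict 0, frames {2,4}
7: miss, evict 2, frames {4,7}
9: miss, evict 4, frames {7,9}
4: miss, evict 7, frames {9,4}
7: miss, evict 9, frames {4,7}
4: hit
9: miss, evict 7, frames {4,9}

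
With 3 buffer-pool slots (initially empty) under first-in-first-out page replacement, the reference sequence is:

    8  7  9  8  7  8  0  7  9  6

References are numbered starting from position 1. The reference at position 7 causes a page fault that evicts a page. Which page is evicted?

8

pos 1: 8: fault, frames (8)
pos 2: 7: fault, frames (8 7)
pos 3: 9: fault, frames (8 7 9)
pos 4: 8: hit
pos 5: 7: hit
pos 6: 8: hit
pos 7: 0: fault, evict 8, frames (7 9 0)
At position 7, page 8 is evicted.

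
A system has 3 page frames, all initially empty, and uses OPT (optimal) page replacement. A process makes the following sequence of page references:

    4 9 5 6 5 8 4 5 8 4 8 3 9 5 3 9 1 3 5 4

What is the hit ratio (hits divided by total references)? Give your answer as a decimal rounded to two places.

4 -> fault, frames (4)
9 -> fault, frames (4 9)
5 -> fault, frames (4 9 5)
6 -> fault, evict 9, frames (4 5 6)
5 -> hit
8 -> fault, evict 6, frames (4 5 8)
4 -> hit
5 -> hit
8 -> hit
4 -> hit
8 -> hit
3 -> fault, evict 8, frames (4 5 3)
9 -> fault, evict 4, frames (5 3 9)
5 -> hit
3 -> hit
9 -> hit
1 -> fault, evict 9, frames (5 3 1)
3 -> hit
5 -> hit
4 -> fault, evict 1, frames (5 3 4)
Hits: 11 of 20 references → 11/20 = 0.5500.

0.55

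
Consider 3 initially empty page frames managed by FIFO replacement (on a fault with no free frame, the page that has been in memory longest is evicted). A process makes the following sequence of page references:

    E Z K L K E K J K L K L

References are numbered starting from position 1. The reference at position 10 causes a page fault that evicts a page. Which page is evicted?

E

pos 1: E: miss, frames (E)
pos 2: Z: miss, frames (E Z)
pos 3: K: miss, frames (E Z K)
pos 4: L: miss, evict E, frames (Z K L)
pos 5: K: hit
pos 6: E: miss, evict Z, frames (K L E)
pos 7: K: hit
pos 8: J: miss, evict K, frames (L E J)
pos 9: K: miss, evict L, frames (E J K)
pos 10: L: miss, evict E, frames (J K L)
At position 10, page E is evicted.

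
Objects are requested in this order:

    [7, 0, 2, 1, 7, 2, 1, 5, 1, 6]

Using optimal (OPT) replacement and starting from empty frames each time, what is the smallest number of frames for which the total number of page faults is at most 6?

3

f=1: 10 faults
f=2: 7 faults
f=3: 6 faults
f=4: 6 faults
f=5: 6 faults
f=6: 6 faults
Smallest f with faults ≤ 6 is 3.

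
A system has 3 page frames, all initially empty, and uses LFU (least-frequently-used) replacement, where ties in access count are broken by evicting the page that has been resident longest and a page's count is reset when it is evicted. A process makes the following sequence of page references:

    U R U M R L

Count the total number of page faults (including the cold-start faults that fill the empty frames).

4

U → miss, frames (U)
R → miss, frames (U R)
U → hit
M → miss, frames (U R M)
R → hit
L → miss, evict M, frames (U R L)
Page faults: 4.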